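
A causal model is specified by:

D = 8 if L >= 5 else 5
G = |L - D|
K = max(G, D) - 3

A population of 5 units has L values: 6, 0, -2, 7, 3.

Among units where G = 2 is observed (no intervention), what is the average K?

3.5

E[K|G=2] averages over only the 2 units with G=2 (L = 6, 3): K = 5, 2, mean 3.5.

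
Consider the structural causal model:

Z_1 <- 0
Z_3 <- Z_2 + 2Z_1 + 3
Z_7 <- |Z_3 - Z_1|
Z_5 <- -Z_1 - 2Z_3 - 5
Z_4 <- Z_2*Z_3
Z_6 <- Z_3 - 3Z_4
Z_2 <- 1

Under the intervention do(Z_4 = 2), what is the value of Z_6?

Under do(Z_4=2), the mechanism Z_4 <- Z_2*Z_3 is discarded; Z_4 is fixed at 2.
Z_3 = Z_2 + 2Z_1 + 3  [with Z_2=1, Z_1=0]  = 4
Z_6 = Z_3 - 3Z_4  [with Z_3=4, Z_4=2]  = -2

-2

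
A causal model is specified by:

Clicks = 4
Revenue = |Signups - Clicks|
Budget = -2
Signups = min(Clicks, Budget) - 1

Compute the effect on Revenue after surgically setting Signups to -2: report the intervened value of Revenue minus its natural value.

The intervention breaks the incoming arrows to Signups: Signups = min(Clicks, Budget) - 1 no longer applies, and Signups = -2.
Revenue = |Signups - Clicks|  [with Signups=-2, Clicks=4]  = 6
Without intervention: Signups = min(Clicks, Budget) - 1  [with Clicks=4, Budget=-2]  = -3; Revenue = |Signups - Clicks|  [with Signups=-3, Clicks=4]  = 7.
Change = 6 − 7 = -1.

-1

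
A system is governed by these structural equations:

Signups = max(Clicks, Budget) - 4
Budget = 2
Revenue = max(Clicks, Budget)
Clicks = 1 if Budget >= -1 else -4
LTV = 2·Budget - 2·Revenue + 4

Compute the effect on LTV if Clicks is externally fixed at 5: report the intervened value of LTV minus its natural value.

do(Clicks=5) replaces the equation Clicks = 1 if Budget >= -1 else -4 with the constant Clicks = 5.
Revenue = max(Clicks, Budget)  [with Clicks=5, Budget=2]  = 5
LTV = 2·Budget - 2·Revenue + 4  [with Budget=2, Revenue=5]  = -2
Without intervention: Clicks = 1 if Budget >= -1 else -4  [with Budget=2]  = 1; Revenue = max(Clicks, Budget)  [with Clicks=1, Budget=2]  = 2; LTV = 2·Budget - 2·Revenue + 4  [with Budget=2, Revenue=2]  = 4.
Change = -2 − 4 = -6.

-6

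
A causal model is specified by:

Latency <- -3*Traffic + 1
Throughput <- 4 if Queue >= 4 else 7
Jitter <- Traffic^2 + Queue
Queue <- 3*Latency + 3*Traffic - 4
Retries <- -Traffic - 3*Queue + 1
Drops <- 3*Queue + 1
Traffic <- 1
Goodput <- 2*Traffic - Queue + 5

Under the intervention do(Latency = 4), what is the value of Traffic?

Under do(Latency=4), the mechanism Latency <- -3*Traffic + 1 is discarded; Latency is fixed at 4.
Traffic is not downstream of the intervention, so its value is determined by the original equations.

1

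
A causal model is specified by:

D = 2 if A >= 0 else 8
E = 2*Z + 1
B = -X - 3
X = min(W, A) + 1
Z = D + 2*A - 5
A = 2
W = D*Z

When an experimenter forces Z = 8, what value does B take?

-6

The intervention breaks the incoming arrows to Z: Z = D + 2*A - 5 no longer applies, and Z = 8.
D = 2 if A >= 0 else 8  [with A=2]  = 2
W = D*Z  [with D=2, Z=8]  = 16
X = min(W, A) + 1  [with W=16, A=2]  = 3
B = -X - 3  [with X=3]  = -6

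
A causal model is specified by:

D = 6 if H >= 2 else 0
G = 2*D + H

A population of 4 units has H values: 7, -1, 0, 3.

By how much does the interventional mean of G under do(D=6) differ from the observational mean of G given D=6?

Under do(D=6), D's equation is replaced by D=6 for every unit. Per-unit G: 19, 11, 12, 15. Mean = 14.25.
Conditioning on D=6 selects the 2 unit(s) with H ∈ {7, 3}. Their G values: 19, 15. Mean = 17.
Difference = 14.25 − 17 = -2.75.

-2.75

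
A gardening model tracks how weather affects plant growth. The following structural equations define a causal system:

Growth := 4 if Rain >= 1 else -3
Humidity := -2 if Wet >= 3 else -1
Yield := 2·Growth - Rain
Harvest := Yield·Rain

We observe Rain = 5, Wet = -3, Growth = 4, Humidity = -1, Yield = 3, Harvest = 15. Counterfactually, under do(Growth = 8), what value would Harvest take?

The intervention breaks the incoming arrows to Growth: Growth := 4 if Rain >= 1 else -3 no longer applies, and Growth = 8.
Yield = 2·Growth - Rain  [with Growth=8, Rain=5]  = 11
Harvest = Yield·Rain  [with Yield=11, Rain=5]  = 55

55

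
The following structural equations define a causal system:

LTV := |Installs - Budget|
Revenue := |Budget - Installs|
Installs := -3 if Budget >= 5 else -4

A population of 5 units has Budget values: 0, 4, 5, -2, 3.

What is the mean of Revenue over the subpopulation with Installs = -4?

Conditioning on Installs=-4 selects the 4 unit(s) with Budget ∈ {0, 4, -2, 3}. Their Revenue values: 4, 8, 2, 7. Mean = 5.25.

5.25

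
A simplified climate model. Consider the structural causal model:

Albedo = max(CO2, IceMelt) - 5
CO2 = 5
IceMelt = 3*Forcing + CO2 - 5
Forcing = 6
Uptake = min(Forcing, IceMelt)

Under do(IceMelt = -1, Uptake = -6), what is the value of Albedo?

0

The joint intervention fixes IceMelt = -1, Uptake = -6, removing each variable's own equation.
Albedo = max(CO2, IceMelt) - 5  [with CO2=5, IceMelt=-1]  = 0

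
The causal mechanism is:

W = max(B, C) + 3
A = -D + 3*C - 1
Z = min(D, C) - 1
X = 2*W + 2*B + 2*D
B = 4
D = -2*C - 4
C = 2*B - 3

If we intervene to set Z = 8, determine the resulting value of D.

do(Z=8) replaces the equation Z = min(D, C) - 1 with the constant Z = 8.
D is not downstream of the intervention, so its value is determined by the original equations.
C = 2*B - 3  [with B=4]  = 5
D = -2*C - 4  [with C=5]  = -14

-14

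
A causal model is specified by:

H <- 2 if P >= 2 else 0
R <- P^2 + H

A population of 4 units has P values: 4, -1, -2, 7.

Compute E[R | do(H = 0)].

17.5

Under do(H=0), H's equation is replaced by H=0 for every unit. Per-unit R: 16, 1, 4, 49. Mean = 17.5.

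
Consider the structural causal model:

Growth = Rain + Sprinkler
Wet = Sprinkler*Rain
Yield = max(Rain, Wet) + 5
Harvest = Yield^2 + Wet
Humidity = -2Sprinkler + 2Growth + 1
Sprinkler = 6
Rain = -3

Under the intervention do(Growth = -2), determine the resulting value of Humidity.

Intervening sets Growth = -2 and removes its equation (Growth = Rain + Sprinkler).
Humidity = -2Sprinkler + 2Growth + 1  [with Sprinkler=6, Growth=-2]  = -15

-15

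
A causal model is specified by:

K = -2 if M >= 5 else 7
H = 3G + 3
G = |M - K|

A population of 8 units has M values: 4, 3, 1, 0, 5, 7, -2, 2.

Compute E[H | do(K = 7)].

Under do(K=7), K's equation is replaced by K=7 for every unit. Per-unit H: 12, 15, 21, 24, 9, 3, 30, 18. Mean = 16.5.

16.5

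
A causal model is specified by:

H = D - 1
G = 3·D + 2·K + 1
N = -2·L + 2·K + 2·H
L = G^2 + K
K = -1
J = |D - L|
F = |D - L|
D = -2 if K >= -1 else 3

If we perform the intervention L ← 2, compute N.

The intervention breaks the incoming arrows to L: L = G^2 + K no longer applies, and L = 2.
D = -2 if K >= -1 else 3  [with K=-1]  = -2
H = D - 1  [with D=-2]  = -3
N = -2·L + 2·K + 2·H  [with L=2, K=-1, H=-3]  = -12

-12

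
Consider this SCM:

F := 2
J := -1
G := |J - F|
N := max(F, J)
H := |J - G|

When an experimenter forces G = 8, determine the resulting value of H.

do(G=8) replaces the equation G := |J - F| with the constant G = 8.
H = |J - G|  [with J=-1, G=8]  = 9

9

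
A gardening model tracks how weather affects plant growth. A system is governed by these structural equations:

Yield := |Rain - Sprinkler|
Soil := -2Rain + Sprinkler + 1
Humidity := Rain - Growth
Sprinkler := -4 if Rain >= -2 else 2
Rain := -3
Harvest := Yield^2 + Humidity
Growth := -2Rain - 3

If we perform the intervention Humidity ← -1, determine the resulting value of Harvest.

Under do(Humidity=-1), the mechanism Humidity := Rain - Growth is discarded; Humidity is fixed at -1.
Sprinkler = -4 if Rain >= -2 else 2  [with Rain=-3]  = 2
Yield = |Rain - Sprinkler|  [with Rain=-3, Sprinkler=2]  = 5
Harvest = Yield^2 + Humidity  [with Yield=5, Humidity=-1]  = 24

24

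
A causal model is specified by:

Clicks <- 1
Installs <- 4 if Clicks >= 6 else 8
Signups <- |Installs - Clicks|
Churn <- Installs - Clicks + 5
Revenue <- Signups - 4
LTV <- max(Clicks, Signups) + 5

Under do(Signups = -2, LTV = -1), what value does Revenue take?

The joint intervention fixes Signups = -2, LTV = -1, removing each variable's own equation.
Revenue = Signups - 4  [with Signups=-2]  = -6

-6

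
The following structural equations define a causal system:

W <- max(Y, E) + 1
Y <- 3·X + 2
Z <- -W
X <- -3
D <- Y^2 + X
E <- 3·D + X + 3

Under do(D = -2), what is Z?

The intervention breaks the incoming arrows to D: D <- Y^2 + X no longer applies, and D = -2.
Y = 3·X + 2  [with X=-3]  = -7
E = 3·D + X + 3  [with D=-2, X=-3]  = -6
W = max(Y, E) + 1  [with Y=-7, E=-6]  = -5
Z = -W  [with W=-5]  = 5

5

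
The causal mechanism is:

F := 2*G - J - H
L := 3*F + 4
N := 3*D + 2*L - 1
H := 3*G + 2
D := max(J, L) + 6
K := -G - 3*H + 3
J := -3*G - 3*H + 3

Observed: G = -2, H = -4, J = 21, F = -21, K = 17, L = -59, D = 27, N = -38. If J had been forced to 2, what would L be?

-2

The intervention breaks the incoming arrows to J: J := -3*G - 3*H + 3 no longer applies, and J = 2.
H = 3*G + 2  [with G=-2]  = -4
F = 2*G - J - H  [with G=-2, J=2, H=-4]  = -2
L = 3*F + 4  [with F=-2]  = -2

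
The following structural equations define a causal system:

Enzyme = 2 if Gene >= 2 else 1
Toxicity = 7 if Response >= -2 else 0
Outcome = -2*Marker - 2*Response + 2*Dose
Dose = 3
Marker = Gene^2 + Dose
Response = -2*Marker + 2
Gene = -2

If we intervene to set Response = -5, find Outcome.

Under do(Response=-5), the mechanism Response = -2*Marker + 2 is discarded; Response is fixed at -5.
Marker = Gene^2 + Dose  [with Gene=-2, Dose=3]  = 7
Outcome = -2*Marker - 2*Response + 2*Dose  [with Marker=7, Response=-5, Dose=3]  = 2

2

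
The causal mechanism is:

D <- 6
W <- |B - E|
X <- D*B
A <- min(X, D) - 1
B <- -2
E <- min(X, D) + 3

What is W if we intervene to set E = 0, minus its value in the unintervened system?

The intervention breaks the incoming arrows to E: E <- min(X, D) + 3 no longer applies, and E = 0.
W = |B - E|  [with B=-2, E=0]  = 2
Without intervention: X = D*B  [with D=6, B=-2]  = -12; E = min(X, D) + 3  [with X=-12, D=6]  = -9; W = |B - E|  [with B=-2, E=-9]  = 7.
Change = 2 − 7 = -5.

-5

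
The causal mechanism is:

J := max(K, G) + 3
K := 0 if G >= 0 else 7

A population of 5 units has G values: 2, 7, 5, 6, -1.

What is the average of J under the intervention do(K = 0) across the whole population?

Under do(K=0), K's equation is replaced by K=0 for every unit. Per-unit J: 5, 10, 8, 9, 3. Mean = 7.

7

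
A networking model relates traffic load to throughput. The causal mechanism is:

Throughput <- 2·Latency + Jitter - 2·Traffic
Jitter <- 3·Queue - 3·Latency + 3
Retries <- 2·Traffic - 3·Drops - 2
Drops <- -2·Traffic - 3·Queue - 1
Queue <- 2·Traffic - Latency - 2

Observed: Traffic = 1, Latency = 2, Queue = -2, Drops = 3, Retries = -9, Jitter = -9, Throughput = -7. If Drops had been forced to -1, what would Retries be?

3

Intervening sets Drops = -1 and removes its equation (Drops <- -2·Traffic - 3·Queue - 1).
Retries = 2·Traffic - 3·Drops - 2  [with Traffic=1, Drops=-1]  = 3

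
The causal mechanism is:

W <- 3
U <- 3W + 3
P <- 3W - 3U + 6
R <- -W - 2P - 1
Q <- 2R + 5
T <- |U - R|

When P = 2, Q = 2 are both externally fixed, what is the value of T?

20

Setting P = 2, Q = 2 by intervention discards those variables' equations.
U = 3W + 3  [with W=3]  = 12
R = -W - 2P - 1  [with W=3, P=2]  = -8
T = |U - R|  [with U=12, R=-8]  = 20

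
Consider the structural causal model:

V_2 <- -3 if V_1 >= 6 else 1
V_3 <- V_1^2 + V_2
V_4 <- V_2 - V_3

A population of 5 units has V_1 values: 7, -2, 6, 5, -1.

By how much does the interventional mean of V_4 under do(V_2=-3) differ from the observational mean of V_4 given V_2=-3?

Under do(V_2=-3), V_2's equation is replaced by V_2=-3 for every unit. Per-unit V_4: -49, -4, -36, -25, -1. Mean = -23.
E[V_4|V_2=-3] averages over only the 2 units with V_2=-3 (V_1 = 7, 6): V_4 = -49, -36, mean -42.5.
Difference = -23 − (-42.5) = 19.5.

19.5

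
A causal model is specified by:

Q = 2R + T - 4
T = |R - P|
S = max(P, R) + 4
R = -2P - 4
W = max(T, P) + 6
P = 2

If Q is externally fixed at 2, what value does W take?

16

do(Q=2) replaces the equation Q = 2R + T - 4 with the constant Q = 2.
No directed path runs from Q to W, so W keeps its natural value.
R = -2P - 4  [with P=2]  = -8
T = |R - P|  [with R=-8, P=2]  = 10
W = max(T, P) + 6  [with T=10, P=2]  = 16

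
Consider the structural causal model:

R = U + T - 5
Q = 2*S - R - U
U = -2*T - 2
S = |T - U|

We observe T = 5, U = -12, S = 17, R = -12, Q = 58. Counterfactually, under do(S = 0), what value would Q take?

do(S=0) replaces the equation S = |T - U| with the constant S = 0.
U = -2*T - 2  [with T=5]  = -12
R = U + T - 5  [with U=-12, T=5]  = -12
Q = 2*S - R - U  [with S=0, R=-12, U=-12]  = 24

24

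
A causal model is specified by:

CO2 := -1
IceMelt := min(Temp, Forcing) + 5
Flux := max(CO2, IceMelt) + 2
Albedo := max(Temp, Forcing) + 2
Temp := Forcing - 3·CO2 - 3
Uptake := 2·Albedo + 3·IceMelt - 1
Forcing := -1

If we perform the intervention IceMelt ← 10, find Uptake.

31

The intervention breaks the incoming arrows to IceMelt: IceMelt := min(Temp, Forcing) + 5 no longer applies, and IceMelt = 10.
Temp = Forcing - 3·CO2 - 3  [with Forcing=-1, CO2=-1]  = -1
Albedo = max(Temp, Forcing) + 2  [with Temp=-1, Forcing=-1]  = 1
Uptake = 2·Albedo + 3·IceMelt - 1  [with Albedo=1, IceMelt=10]  = 31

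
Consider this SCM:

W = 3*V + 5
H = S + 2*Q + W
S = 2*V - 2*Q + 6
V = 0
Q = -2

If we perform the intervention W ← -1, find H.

5

do(W=-1) replaces the equation W = 3*V + 5 with the constant W = -1.
S = 2*V - 2*Q + 6  [with V=0, Q=-2]  = 10
H = S + 2*Q + W  [with S=10, Q=-2, W=-1]  = 5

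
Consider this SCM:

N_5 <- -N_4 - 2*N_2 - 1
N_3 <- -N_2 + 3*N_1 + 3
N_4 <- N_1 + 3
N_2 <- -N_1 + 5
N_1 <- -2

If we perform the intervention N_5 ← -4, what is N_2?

Under do(N_5=-4), the mechanism N_5 <- -N_4 - 2*N_2 - 1 is discarded; N_5 is fixed at -4.
No directed path runs from N_5 to N_2, so N_2 keeps its natural value.
N_2 = -N_1 + 5  [with N_1=-2]  = 7

7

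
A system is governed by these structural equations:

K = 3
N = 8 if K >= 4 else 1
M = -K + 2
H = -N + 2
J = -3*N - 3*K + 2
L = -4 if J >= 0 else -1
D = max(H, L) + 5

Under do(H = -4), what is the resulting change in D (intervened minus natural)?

-2

The intervention breaks the incoming arrows to H: H = -N + 2 no longer applies, and H = -4.
N = 8 if K >= 4 else 1  [with K=3]  = 1
J = -3*N - 3*K + 2  [with N=1, K=3]  = -10
L = -4 if J >= 0 else -1  [with J=-10]  = -1
D = max(H, L) + 5  [with H=-4, L=-1]  = 4
Without intervention: N = 8 if K >= 4 else 1  [with K=3]  = 1; H = -N + 2  [with N=1]  = 1; J = -3*N - 3*K + 2  [with N=1, K=3]  = -10; L = -4 if J >= 0 else -1  [with J=-10]  = -1; D = max(H, L) + 5  [with H=1, L=-1]  = 6.
Change = 4 − 6 = -2.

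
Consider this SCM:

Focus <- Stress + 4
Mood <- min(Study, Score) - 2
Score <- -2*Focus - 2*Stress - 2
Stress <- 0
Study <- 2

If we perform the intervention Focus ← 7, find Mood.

-18

do(Focus=7) replaces the equation Focus <- Stress + 4 with the constant Focus = 7.
Score = -2*Focus - 2*Stress - 2  [with Focus=7, Stress=0]  = -16
Mood = min(Study, Score) - 2  [with Study=2, Score=-16]  = -18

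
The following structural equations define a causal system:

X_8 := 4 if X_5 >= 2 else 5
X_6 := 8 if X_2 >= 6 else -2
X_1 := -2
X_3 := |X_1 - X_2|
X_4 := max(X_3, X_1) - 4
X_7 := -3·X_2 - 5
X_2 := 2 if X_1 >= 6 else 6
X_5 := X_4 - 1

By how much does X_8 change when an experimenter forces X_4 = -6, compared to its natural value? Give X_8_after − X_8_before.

do(X_4=-6) replaces the equation X_4 := max(X_3, X_1) - 4 with the constant X_4 = -6.
X_5 = X_4 - 1  [with X_4=-6]  = -7
X_8 = 4 if X_5 >= 2 else 5  [with X_5=-7]  = 5
Without intervention: X_2 = 2 if X_1 >= 6 else 6  [with X_1=-2]  = 6; X_3 = |X_1 - X_2|  [with X_1=-2, X_2=6]  = 8; X_4 = max(X_3, X_1) - 4  [with X_3=8, X_1=-2]  = 4; X_5 = X_4 - 1  [with X_4=4]  = 3; X_8 = 4 if X_5 >= 2 else 5  [with X_5=3]  = 4.
Change = 5 − 4 = 1.

1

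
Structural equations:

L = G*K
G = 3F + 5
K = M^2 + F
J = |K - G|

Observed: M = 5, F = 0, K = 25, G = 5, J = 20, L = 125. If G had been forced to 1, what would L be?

Under do(G=1), the mechanism G = 3F + 5 is discarded; G is fixed at 1.
K = M^2 + F  [with M=5, F=0]  = 25
L = G*K  [with G=1, K=25]  = 25

25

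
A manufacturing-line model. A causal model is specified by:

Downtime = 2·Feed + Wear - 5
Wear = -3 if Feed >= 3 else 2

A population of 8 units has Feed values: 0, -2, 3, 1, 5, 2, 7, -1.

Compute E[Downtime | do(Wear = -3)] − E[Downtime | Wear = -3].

-6.25

do(Wear=-3) breaks Wear's dependence on Feed. With Wear=-3 fixed, Downtime across the units is -8, -12, -2, -6, 2, -4, 6, -10, mean -4.25.
Conditioning on Wear=-3 selects the 3 unit(s) with Feed ∈ {3, 5, 7}. Their Downtime values: -2, 2, 6. Mean = 2.
Difference = -4.25 − 2 = -6.25.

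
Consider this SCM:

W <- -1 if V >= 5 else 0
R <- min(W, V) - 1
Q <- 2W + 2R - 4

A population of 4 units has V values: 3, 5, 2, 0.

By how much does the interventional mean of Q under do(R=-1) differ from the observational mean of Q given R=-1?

Under do(R=-1), R's equation is replaced by R=-1 for every unit. Per-unit Q: -6, -8, -6, -6. Mean = -6.5.
Observing R=-1 restricts to units where R's equation naturally yields -1: V ∈ {3, 2, 0}. In that subpopulation Q = -6, -6, -6, mean -6.
Difference = -6.5 − (-6) = -0.5.

-0.5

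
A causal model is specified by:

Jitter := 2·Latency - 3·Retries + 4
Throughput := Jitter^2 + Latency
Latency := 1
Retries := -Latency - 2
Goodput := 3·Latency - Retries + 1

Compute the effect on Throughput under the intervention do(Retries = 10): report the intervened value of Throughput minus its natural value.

351

Under do(Retries=10), the mechanism Retries := -Latency - 2 is discarded; Retries is fixed at 10.
Jitter = 2·Latency - 3·Retries + 4  [with Latency=1, Retries=10]  = -24
Throughput = Jitter^2 + Latency  [with Jitter=-24, Latency=1]  = 577
Without intervention: Retries = -Latency - 2  [with Latency=1]  = -3; Jitter = 2·Latency - 3·Retries + 4  [with Latency=1, Retries=-3]  = 15; Throughput = Jitter^2 + Latency  [with Jitter=15, Latency=1]  = 226.
Change = 577 − 226 = 351.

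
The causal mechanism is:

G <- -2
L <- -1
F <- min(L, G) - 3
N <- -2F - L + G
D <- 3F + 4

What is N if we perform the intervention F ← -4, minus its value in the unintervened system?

-2

The intervention breaks the incoming arrows to F: F <- min(L, G) - 3 no longer applies, and F = -4.
N = -2F - L + G  [with F=-4, L=-1, G=-2]  = 7
Without intervention: F = min(L, G) - 3  [with L=-1, G=-2]  = -5; N = -2F - L + G  [with F=-5, L=-1, G=-2]  = 9.
Change = 7 − 9 = -2.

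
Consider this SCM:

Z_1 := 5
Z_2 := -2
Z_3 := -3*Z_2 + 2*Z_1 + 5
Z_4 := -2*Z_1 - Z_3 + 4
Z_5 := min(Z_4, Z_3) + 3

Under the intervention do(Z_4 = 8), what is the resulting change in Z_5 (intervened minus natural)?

Intervening sets Z_4 = 8 and removes its equation (Z_4 := -2*Z_1 - Z_3 + 4).
Z_3 = -3*Z_2 + 2*Z_1 + 5  [with Z_2=-2, Z_1=5]  = 21
Z_5 = min(Z_4, Z_3) + 3  [with Z_4=8, Z_3=21]  = 11
Without intervention: Z_3 = -3*Z_2 + 2*Z_1 + 5  [with Z_2=-2, Z_1=5]  = 21; Z_4 = -2*Z_1 - Z_3 + 4  [with Z_1=5, Z_3=21]  = -27; Z_5 = min(Z_4, Z_3) + 3  [with Z_4=-27, Z_3=21]  = -24.
Change = 11 − (-24) = 35.

35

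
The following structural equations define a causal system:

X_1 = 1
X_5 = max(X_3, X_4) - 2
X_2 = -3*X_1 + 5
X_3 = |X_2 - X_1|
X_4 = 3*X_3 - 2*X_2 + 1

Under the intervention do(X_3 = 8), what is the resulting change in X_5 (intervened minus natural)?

do(X_3=8) replaces the equation X_3 = |X_2 - X_1| with the constant X_3 = 8.
X_2 = -3*X_1 + 5  [with X_1=1]  = 2
X_4 = 3*X_3 - 2*X_2 + 1  [with X_3=8, X_2=2]  = 21
X_5 = max(X_3, X_4) - 2  [with X_3=8, X_4=21]  = 19
Without intervention: X_2 = -3*X_1 + 5  [with X_1=1]  = 2; X_3 = |X_2 - X_1|  [with X_2=2, X_1=1]  = 1; X_4 = 3*X_3 - 2*X_2 + 1  [with X_3=1, X_2=2]  = 0; X_5 = max(X_3, X_4) - 2  [with X_3=1, X_4=0]  = -1.
Change = 19 − (-1) = 20.

20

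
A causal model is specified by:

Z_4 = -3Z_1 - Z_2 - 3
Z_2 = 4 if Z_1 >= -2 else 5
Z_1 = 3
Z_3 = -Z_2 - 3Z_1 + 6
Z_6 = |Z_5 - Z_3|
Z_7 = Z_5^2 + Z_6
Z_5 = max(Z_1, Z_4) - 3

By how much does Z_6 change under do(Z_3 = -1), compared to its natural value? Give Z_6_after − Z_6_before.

-6

The intervention breaks the incoming arrows to Z_3: Z_3 = -Z_2 - 3Z_1 + 6 no longer applies, and Z_3 = -1.
Z_2 = 4 if Z_1 >= -2 else 5  [with Z_1=3]  = 4
Z_4 = -3Z_1 - Z_2 - 3  [with Z_1=3, Z_2=4]  = -16
Z_5 = max(Z_1, Z_4) - 3  [with Z_1=3, Z_4=-16]  = 0
Z_6 = |Z_5 - Z_3|  [with Z_5=0, Z_3=-1]  = 1
Without intervention: Z_2 = 4 if Z_1 >= -2 else 5  [with Z_1=3]  = 4; Z_3 = -Z_2 - 3Z_1 + 6  [with Z_2=4, Z_1=3]  = -7; Z_4 = -3Z_1 - Z_2 - 3  [with Z_1=3, Z_2=4]  = -16; Z_5 = max(Z_1, Z_4) - 3  [with Z_1=3, Z_4=-16]  = 0; Z_6 = |Z_5 - Z_3|  [with Z_5=0, Z_3=-7]  = 7.
Change = 1 − 7 = -6.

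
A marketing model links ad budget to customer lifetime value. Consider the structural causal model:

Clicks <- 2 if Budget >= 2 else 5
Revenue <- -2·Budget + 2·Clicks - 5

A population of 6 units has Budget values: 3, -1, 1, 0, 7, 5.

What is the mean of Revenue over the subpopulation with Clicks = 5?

5

Conditioning on Clicks=5 selects the 3 unit(s) with Budget ∈ {-1, 1, 0}. Their Revenue values: 7, 3, 5. Mean = 5.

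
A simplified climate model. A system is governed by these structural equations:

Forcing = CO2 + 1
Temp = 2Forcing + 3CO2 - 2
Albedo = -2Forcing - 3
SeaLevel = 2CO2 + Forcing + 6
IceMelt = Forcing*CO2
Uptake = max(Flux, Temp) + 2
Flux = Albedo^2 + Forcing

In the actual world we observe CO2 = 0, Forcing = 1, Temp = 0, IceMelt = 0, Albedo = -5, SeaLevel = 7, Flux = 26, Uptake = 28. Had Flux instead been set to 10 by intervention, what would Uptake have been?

do(Flux=10) replaces the equation Flux = Albedo^2 + Forcing with the constant Flux = 10.
Forcing = CO2 + 1  [with CO2=0]  = 1
Temp = 2Forcing + 3CO2 - 2  [with Forcing=1, CO2=0]  = 0
Uptake = max(Flux, Temp) + 2  [with Flux=10, Temp=0]  = 12

12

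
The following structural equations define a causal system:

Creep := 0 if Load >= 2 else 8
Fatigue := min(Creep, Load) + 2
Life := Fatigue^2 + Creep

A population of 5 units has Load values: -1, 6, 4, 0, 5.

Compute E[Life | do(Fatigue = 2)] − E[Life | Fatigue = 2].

1.2

do(Fatigue=2) breaks Fatigue's dependence on Load. With Fatigue=2 fixed, Life across the units is 12, 4, 4, 12, 4, mean 7.2.
Observing Fatigue=2 restricts to units where Fatigue's equation naturally yields 2: Load ∈ {6, 4, 0, 5}. In that subpopulation Life = 4, 4, 12, 4, mean 6.
Difference = 7.2 − 6 = 1.2.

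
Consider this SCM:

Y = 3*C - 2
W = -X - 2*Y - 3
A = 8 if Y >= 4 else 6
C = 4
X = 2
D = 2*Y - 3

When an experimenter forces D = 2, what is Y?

Under do(D=2), the mechanism D = 2*Y - 3 is discarded; D is fixed at 2.
Since Y is not a descendant of the intervened variable, it is unaffected.
Y = 3*C - 2  [with C=4]  = 10

10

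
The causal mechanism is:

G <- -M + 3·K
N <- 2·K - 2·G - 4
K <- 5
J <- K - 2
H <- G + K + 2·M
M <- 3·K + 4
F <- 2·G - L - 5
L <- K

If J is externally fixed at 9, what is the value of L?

The intervention breaks the incoming arrows to J: J <- K - 2 no longer applies, and J = 9.
L is not downstream of the intervention, so its value is determined by the original equations.
L = K  [with K=5]  = 5

5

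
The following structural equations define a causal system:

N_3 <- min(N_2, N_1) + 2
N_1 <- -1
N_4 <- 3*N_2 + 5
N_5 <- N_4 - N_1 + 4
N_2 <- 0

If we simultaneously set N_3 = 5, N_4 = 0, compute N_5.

5

Setting N_3 = 5, N_4 = 0 by intervention discards those variables' equations.
N_5 = N_4 - N_1 + 4  [with N_4=0, N_1=-1]  = 5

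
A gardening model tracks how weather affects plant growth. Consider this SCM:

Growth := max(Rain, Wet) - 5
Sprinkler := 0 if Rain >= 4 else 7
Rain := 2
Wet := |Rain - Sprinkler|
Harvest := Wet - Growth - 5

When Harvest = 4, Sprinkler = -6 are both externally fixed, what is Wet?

8

Setting Harvest = 4, Sprinkler = -6 by intervention discards those variables' equations.
Wet = |Rain - Sprinkler|  [with Rain=2, Sprinkler=-6]  = 8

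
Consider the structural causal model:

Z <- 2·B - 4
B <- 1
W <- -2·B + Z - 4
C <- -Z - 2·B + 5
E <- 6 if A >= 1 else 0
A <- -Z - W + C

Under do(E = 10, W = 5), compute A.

2

Under do(E = 10, W = 5), each intervened variable's structural equation is replaced by its fixed value.
Z = 2·B - 4  [with B=1]  = -2
C = -Z - 2·B + 5  [with Z=-2, B=1]  = 5
A = -Z - W + C  [with Z=-2, W=5, C=5]  = 2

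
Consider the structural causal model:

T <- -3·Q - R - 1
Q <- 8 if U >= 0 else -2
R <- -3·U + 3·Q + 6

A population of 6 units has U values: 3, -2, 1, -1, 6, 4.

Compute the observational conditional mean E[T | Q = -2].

Observing Q=-2 restricts to units where Q's equation naturally yields -2: U ∈ {-2, -1}. In that subpopulation T = -1, 2, mean 0.5.

0.5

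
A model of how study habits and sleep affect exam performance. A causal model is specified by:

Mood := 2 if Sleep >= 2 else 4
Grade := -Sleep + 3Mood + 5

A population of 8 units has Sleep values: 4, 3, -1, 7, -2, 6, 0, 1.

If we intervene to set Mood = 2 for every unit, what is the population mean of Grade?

8.75

Under do(Mood=2), Mood's equation is replaced by Mood=2 for every unit. Per-unit Grade: 7, 8, 12, 4, 13, 5, 11, 10. Mean = 8.75.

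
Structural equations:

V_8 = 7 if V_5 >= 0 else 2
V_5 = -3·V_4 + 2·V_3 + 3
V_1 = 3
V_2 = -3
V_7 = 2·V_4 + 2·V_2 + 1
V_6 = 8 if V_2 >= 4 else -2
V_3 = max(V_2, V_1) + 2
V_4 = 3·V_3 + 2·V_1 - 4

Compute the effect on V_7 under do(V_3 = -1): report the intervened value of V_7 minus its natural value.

-36

The intervention breaks the incoming arrows to V_3: V_3 = max(V_2, V_1) + 2 no longer applies, and V_3 = -1.
V_4 = 3·V_3 + 2·V_1 - 4  [with V_3=-1, V_1=3]  = -1
V_7 = 2·V_4 + 2·V_2 + 1  [with V_4=-1, V_2=-3]  = -7
Without intervention: V_3 = max(V_2, V_1) + 2  [with V_2=-3, V_1=3]  = 5; V_4 = 3·V_3 + 2·V_1 - 4  [with V_3=5, V_1=3]  = 17; V_7 = 2·V_4 + 2·V_2 + 1  [with V_4=17, V_2=-3]  = 29.
Change = -7 − 29 = -36.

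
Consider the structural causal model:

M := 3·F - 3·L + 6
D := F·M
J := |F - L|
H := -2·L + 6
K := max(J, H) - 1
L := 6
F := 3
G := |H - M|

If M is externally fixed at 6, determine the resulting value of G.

12

Under do(M=6), the mechanism M := 3·F - 3·L + 6 is discarded; M is fixed at 6.
H = -2·L + 6  [with L=6]  = -6
G = |H - M|  [with H=-6, M=6]  = 12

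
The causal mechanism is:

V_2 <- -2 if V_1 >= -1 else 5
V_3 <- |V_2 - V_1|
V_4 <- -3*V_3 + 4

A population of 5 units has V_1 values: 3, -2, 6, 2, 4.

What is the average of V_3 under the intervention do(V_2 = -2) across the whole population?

4.6

Under do(V_2=-2), V_2's equation is replaced by V_2=-2 for every unit. Per-unit V_3: 5, 0, 8, 4, 6. Mean = 4.6.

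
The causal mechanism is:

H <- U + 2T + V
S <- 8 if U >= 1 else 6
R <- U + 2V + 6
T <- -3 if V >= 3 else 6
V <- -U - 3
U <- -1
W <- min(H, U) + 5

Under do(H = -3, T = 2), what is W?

The joint intervention fixes H = -3, T = 2, removing each variable's own equation.
W = min(H, U) + 5  [with H=-3, U=-1]  = 2

2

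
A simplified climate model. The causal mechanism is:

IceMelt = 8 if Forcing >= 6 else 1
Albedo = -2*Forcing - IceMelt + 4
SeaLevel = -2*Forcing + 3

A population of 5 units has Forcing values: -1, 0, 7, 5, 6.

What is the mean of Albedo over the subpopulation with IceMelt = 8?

-17

E[Albedo|IceMelt=8] averages over only the 2 units with IceMelt=8 (Forcing = 7, 6): Albedo = -18, -16, mean -17.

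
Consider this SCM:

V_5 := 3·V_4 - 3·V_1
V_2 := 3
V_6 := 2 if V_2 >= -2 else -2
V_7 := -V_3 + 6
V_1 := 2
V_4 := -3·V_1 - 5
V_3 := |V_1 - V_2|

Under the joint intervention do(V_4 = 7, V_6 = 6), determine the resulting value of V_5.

Setting V_4 = 7, V_6 = 6 by intervention discards those variables' equations.
V_5 = 3·V_4 - 3·V_1  [with V_4=7, V_1=2]  = 15

15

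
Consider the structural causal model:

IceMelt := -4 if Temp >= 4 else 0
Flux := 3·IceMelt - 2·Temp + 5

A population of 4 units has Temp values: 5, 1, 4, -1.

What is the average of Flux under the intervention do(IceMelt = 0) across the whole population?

0.5

Every unit gets IceMelt=0 under the intervention. Flux values become -5, 3, -3, 7; E[Flux|do(IceMelt=0)] = 0.5.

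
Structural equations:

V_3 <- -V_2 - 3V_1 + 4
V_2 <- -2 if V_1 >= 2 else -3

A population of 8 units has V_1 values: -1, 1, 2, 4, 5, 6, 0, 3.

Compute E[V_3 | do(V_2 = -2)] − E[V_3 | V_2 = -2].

The intervention sets V_2=-2 in all 8 units regardless of V_1. Recomputing V_3 per unit gives 9, 3, 0, -6, -9, -12, 6, -3; average -1.5.
Conditioning on V_2=-2 selects the 5 unit(s) with V_1 ∈ {2, 4, 5, 6, 3}. Their V_3 values: 0, -6, -9, -12, -3. Mean = -6.
Difference = -1.5 − (-6) = 4.5.

4.5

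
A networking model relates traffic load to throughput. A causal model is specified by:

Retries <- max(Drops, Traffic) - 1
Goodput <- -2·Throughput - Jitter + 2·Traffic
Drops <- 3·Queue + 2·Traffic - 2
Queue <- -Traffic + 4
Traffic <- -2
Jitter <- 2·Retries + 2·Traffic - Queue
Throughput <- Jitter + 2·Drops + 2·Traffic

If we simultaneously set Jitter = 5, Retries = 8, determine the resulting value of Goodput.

Setting Jitter = 5, Retries = 8 by intervention discards those variables' equations.
Queue = -Traffic + 4  [with Traffic=-2]  = 6
Drops = 3·Queue + 2·Traffic - 2  [with Queue=6, Traffic=-2]  = 12
Throughput = Jitter + 2·Drops + 2·Traffic  [with Jitter=5, Drops=12, Traffic=-2]  = 25
Goodput = -2·Throughput - Jitter + 2·Traffic  [with Throughput=25, Jitter=5, Traffic=-2]  = -59

-59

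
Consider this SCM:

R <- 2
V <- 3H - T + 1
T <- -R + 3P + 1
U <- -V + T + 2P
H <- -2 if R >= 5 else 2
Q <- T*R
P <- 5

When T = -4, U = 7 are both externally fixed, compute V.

11

Setting T = -4, U = 7 by intervention discards those variables' equations.
H = -2 if R >= 5 else 2  [with R=2]  = 2
V = 3H - T + 1  [with H=2, T=-4]  = 11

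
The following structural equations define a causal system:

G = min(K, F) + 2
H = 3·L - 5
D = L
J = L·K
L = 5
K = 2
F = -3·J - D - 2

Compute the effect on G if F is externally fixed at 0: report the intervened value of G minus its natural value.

Under do(F=0), the mechanism F = -3·J - D - 2 is discarded; F is fixed at 0.
G = min(K, F) + 2  [with K=2, F=0]  = 2
Without intervention: J = L·K  [with L=5, K=2]  = 10; D = L  [with L=5]  = 5; F = -3·J - D - 2  [with J=10, D=5]  = -37; G = min(K, F) + 2  [with K=2, F=-37]  = -35.
Change = 2 − (-35) = 37.

37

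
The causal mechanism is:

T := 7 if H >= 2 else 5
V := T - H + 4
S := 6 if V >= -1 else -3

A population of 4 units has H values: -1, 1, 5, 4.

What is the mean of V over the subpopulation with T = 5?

9

Observing T=5 restricts to units where T's equation naturally yields 5: H ∈ {-1, 1}. In that subpopulation V = 10, 8, mean 9.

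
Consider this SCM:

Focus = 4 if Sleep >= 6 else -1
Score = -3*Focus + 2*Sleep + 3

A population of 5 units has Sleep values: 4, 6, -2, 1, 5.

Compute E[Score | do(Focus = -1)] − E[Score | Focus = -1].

The intervention sets Focus=-1 in all 5 units regardless of Sleep. Recomputing Score per unit gives 14, 18, 2, 8, 16; average 11.6.
Conditioning on Focus=-1 selects the 4 unit(s) with Sleep ∈ {4, -2, 1, 5}. Their Score values: 14, 2, 8, 16. Mean = 10.
Difference = 11.6 − 10 = 1.6.

1.6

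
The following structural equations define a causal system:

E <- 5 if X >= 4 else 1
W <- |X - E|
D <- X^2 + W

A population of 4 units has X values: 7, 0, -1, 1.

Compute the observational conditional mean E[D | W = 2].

E[D|W=2] averages over only the 2 units with W=2 (X = 7, -1): D = 51, 3, mean 27.

27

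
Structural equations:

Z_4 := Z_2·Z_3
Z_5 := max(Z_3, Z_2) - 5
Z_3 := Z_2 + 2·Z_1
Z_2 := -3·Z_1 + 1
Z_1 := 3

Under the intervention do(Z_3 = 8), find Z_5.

3

do(Z_3=8) replaces the equation Z_3 := Z_2 + 2·Z_1 with the constant Z_3 = 8.
Z_2 = -3·Z_1 + 1  [with Z_1=3]  = -8
Z_5 = max(Z_3, Z_2) - 5  [with Z_3=8, Z_2=-8]  = 3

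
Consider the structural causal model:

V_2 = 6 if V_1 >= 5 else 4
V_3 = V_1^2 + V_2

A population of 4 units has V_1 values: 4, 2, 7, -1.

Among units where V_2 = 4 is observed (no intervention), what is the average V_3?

11

E[V_3|V_2=4] averages over only the 3 units with V_2=4 (V_1 = 4, 2, -1): V_3 = 20, 8, 5, mean 11.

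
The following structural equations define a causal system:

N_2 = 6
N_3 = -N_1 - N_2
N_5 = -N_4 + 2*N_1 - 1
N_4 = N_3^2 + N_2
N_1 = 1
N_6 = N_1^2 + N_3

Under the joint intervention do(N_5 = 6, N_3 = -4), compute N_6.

-3

The joint intervention fixes N_5 = 6, N_3 = -4, removing each variable's own equation.
N_6 = N_1^2 + N_3  [with N_1=1, N_3=-4]  = -3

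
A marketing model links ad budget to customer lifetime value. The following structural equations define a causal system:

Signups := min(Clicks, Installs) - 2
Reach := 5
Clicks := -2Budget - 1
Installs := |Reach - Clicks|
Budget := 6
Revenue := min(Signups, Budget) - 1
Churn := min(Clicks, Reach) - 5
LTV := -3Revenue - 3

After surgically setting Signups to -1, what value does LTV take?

do(Signups=-1) replaces the equation Signups := min(Clicks, Installs) - 2 with the constant Signups = -1.
Revenue = min(Signups, Budget) - 1  [with Signups=-1, Budget=6]  = -2
LTV = -3Revenue - 3  [with Revenue=-2]  = 3

3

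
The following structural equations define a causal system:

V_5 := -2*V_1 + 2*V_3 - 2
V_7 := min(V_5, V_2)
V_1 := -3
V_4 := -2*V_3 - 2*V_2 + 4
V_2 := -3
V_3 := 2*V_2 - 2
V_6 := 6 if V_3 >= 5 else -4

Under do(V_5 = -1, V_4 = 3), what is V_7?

Setting V_5 = -1, V_4 = 3 by intervention discards those variables' equations.
V_7 = min(V_5, V_2)  [with V_5=-1, V_2=-3]  = -3

-3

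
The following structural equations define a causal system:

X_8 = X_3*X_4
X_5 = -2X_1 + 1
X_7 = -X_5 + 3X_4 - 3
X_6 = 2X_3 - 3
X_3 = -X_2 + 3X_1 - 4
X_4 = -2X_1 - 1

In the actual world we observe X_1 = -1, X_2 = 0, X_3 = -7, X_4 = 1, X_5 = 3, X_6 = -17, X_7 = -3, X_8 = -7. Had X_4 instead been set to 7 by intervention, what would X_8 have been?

do(X_4=7) replaces the equation X_4 = -2X_1 - 1 with the constant X_4 = 7.
X_3 = -X_2 + 3X_1 - 4  [with X_2=0, X_1=-1]  = -7
X_8 = X_3*X_4  [with X_3=-7, X_4=7]  = -49

-49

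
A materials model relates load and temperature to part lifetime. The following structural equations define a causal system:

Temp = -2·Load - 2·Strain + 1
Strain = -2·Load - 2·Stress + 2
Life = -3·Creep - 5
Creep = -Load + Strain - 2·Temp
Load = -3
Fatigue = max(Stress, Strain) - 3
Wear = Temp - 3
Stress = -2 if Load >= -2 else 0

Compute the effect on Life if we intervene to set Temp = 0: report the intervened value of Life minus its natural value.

do(Temp=0) replaces the equation Temp = -2·Load - 2·Strain + 1 with the constant Temp = 0.
Stress = -2 if Load >= -2 else 0  [with Load=-3]  = 0
Strain = -2·Load - 2·Stress + 2  [with Load=-3, Stress=0]  = 8
Creep = -Load + Strain - 2·Temp  [with Load=-3, Strain=8, Temp=0]  = 11
Life = -3·Creep - 5  [with Creep=11]  = -38
Without intervention: Stress = -2 if Load >= -2 else 0  [with Load=-3]  = 0; Strain = -2·Load - 2·Stress + 2  [with Load=-3, Stress=0]  = 8; Temp = -2·Load - 2·Strain + 1  [with Load=-3, Strain=8]  = -9; Creep = -Load + Strain - 2·Temp  [with Load=-3, Strain=8, Temp=-9]  = 29; Life = -3·Creep - 5  [with Creep=29]  = -92.
Change = -38 − (-92) = 54.

54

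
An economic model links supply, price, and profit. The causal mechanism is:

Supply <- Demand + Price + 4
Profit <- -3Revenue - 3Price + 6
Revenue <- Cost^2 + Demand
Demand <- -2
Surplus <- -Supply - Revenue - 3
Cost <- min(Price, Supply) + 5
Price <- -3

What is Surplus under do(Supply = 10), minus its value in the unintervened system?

-11

The intervention breaks the incoming arrows to Supply: Supply <- Demand + Price + 4 no longer applies, and Supply = 10.
Cost = min(Price, Supply) + 5  [with Price=-3, Supply=10]  = 2
Revenue = Cost^2 + Demand  [with Cost=2, Demand=-2]  = 2
Surplus = -Supply - Revenue - 3  [with Supply=10, Revenue=2]  = -15
Without intervention: Supply = Demand + Price + 4  [with Demand=-2, Price=-3]  = -1; Cost = min(Price, Supply) + 5  [with Price=-3, Supply=-1]  = 2; Revenue = Cost^2 + Demand  [with Cost=2, Demand=-2]  = 2; Surplus = -Supply - Revenue - 3  [with Supply=-1, Revenue=2]  = -4.
Change = -15 − (-4) = -11.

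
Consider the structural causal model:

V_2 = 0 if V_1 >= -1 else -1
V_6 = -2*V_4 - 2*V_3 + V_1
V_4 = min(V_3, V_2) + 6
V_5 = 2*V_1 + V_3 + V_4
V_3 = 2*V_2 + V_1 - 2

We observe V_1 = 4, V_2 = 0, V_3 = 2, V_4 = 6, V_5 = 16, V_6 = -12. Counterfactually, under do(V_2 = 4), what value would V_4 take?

10

Under do(V_2=4), the mechanism V_2 = 0 if V_1 >= -1 else -1 is discarded; V_2 is fixed at 4.
V_3 = 2*V_2 + V_1 - 2  [with V_2=4, V_1=4]  = 10
V_4 = min(V_3, V_2) + 6  [with V_3=10, V_2=4]  = 10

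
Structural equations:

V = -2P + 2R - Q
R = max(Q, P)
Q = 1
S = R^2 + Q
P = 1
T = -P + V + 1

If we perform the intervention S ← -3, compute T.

The intervention breaks the incoming arrows to S: S = R^2 + Q no longer applies, and S = -3.
Since T is not a descendant of the intervened variable, it is unaffected.
R = max(Q, P)  [with Q=1, P=1]  = 1
V = -2P + 2R - Q  [with P=1, R=1, Q=1]  = -1
T = -P + V + 1  [with P=1, V=-1]  = -1

-1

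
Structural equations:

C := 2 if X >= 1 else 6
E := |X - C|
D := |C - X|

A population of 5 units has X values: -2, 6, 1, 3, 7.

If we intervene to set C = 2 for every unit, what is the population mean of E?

3

do(C=2) breaks C's dependence on X. With C=2 fixed, E across the units is 4, 4, 1, 1, 5, mean 3.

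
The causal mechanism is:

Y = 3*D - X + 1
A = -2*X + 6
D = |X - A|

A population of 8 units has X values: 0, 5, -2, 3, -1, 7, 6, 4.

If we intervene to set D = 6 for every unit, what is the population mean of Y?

The intervention sets D=6 in all 8 units regardless of X. Recomputing Y per unit gives 19, 14, 21, 16, 20, 12, 13, 15; average 16.25.

16.25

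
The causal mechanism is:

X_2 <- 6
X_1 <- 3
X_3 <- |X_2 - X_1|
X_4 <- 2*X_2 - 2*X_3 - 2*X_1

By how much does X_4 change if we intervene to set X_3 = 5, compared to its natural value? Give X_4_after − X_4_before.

-4

The intervention breaks the incoming arrows to X_3: X_3 <- |X_2 - X_1| no longer applies, and X_3 = 5.
X_4 = 2*X_2 - 2*X_3 - 2*X_1  [with X_2=6, X_3=5, X_1=3]  = -4
Without intervention: X_3 = |X_2 - X_1|  [with X_2=6, X_1=3]  = 3; X_4 = 2*X_2 - 2*X_3 - 2*X_1  [with X_2=6, X_3=3, X_1=3]  = 0.
Change = -4 − 0 = -4.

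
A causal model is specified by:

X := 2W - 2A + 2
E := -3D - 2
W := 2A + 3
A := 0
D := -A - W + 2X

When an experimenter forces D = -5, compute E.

13

Intervening sets D = -5 and removes its equation (D := -A - W + 2X).
E = -3D - 2  [with D=-5]  = 13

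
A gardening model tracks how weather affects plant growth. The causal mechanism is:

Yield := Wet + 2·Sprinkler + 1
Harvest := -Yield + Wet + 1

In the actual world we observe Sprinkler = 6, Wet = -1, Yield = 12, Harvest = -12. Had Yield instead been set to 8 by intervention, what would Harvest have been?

The intervention breaks the incoming arrows to Yield: Yield := Wet + 2·Sprinkler + 1 no longer applies, and Yield = 8.
Harvest = -Yield + Wet + 1  [with Yield=8, Wet=-1]  = -8

-8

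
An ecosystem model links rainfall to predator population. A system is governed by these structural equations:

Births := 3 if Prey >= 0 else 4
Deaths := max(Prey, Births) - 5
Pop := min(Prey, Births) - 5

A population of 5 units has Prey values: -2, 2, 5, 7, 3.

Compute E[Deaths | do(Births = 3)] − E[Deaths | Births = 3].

do(Births=3) breaks Births's dependence on Prey. With Births=3 fixed, Deaths across the units is -2, -2, 0, 2, -2, mean -0.8.
E[Deaths|Births=3] averages over only the 4 units with Births=3 (Prey = 2, 5, 7, 3): Deaths = -2, 0, 2, -2, mean -0.5.
Difference = -0.8 − (-0.5) = -0.3.

-0.3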